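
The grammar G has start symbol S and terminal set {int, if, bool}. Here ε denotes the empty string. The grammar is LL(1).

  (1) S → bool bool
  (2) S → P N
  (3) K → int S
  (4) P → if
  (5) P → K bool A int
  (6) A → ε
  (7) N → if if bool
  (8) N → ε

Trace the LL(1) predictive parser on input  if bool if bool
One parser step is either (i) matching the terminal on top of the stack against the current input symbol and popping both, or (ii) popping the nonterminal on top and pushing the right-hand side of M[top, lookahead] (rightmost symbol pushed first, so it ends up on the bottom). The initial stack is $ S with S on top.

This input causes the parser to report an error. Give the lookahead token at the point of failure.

step 1: stack=$ S  input=if bool if bool $  — expand S → P N
step 2: stack=$ N P  input=if bool if bool $  — expand P → if
step 3: stack=$ N if  input=if bool if bool $  — match if
step 4: stack=$ N  input=bool if bool $  — expand N → ε
step 5: stack=$  input=bool if bool $  — error: stack empty but input remains

bool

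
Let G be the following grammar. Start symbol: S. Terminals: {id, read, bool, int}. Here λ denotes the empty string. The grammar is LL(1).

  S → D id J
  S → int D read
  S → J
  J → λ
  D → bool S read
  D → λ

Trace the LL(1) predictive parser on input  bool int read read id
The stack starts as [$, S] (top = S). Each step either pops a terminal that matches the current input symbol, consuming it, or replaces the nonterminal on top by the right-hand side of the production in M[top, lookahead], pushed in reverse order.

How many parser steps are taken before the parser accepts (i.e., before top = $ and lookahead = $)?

10

step 1: stack=$ S  input=bool int read read id $  — expand S → D id J
step 2: stack=$ J id D  input=bool int read read id $  — expand D → bool S read
step 3: stack=$ J id read S bool  input=bool int read read id $  — match bool
step 4: stack=$ J id read S  input=int read read id $  — expand S → int D read
step 5: stack=$ J id read read D int  input=int read read id $  — match int
step 6: stack=$ J id read read D  input=read read id $  — expand D → λ
step 7: stack=$ J id read read  input=read read id $  — match read
step 8: stack=$ J id read  input=read id $  — match read
step 9: stack=$ J id  input=id $  — match id
step 10: stack=$ J  input=$  — expand J → λ
Accept reached after 10 steps.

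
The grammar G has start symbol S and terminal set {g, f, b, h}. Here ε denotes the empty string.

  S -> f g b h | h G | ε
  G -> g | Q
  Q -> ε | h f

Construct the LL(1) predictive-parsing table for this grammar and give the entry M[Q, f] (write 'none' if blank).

none

FIRST(S): from S->f g b h we get {f}; from S->h G we get {h}; from S->ε we get {ε}. So FIRST(S) = {ε, f, h}.
FIRST(Q): from Q->ε we get {ε}; from Q->h f we get {h}. So FIRST(Q) = {ε, h}.
FIRST(G): from G->g we get {g}; from G->Q we get {ε, h}. So FIRST(G) = {ε, g, h}.
FOLLOW(S) includes $ since S is the start symbol.
FOLLOW(G): in S->h G, the suffix after G is empty, so FOLLOW(G) ⊇ FOLLOW(S) = {$}. Thus FOLLOW(G) = {$}.
FOLLOW(Q): in G->Q, the suffix after Q is empty, so FOLLOW(Q) ⊇ FOLLOW(G) = {$}. Thus FOLLOW(Q) = {$}.
For Q -> ε: FIRST(ε) = {ε}, so it goes in M[Q, t] for t ∈ {}; since ε ∈ FIRST, also for every t ∈ FOLLOW(Q) = {$}.
For Q -> h f: FIRST(h f) = {h}, so it goes in M[Q, t] for t ∈ {h}.
None of these place a production in M[Q, f].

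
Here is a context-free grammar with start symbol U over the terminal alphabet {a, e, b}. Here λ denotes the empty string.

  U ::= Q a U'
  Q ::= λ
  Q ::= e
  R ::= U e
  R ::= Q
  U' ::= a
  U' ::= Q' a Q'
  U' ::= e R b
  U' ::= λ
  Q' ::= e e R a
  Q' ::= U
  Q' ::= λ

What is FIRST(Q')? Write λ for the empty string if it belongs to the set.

{λ, a, e}

FIRST(Q) = {λ, e}
FIRST(U) = {a, e}  (via Q a U')
FIRST(R) = {λ, a, e}  (via U e, Q)
FIRST(Q') = {λ, a, e}  (via U)
FIRST(U') = {λ, a, e}  (via Q' a Q')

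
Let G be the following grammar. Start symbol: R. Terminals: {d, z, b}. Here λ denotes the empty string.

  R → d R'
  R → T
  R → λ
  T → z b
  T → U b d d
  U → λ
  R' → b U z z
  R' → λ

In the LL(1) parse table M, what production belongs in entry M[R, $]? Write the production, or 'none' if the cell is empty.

FIRST(U): from U→λ we get {λ}. So FIRST(U) = {λ}.
FIRST(R'): from R'→b U z z we get {b}; from R'→λ we get {λ}. So FIRST(R') = {λ, b}.
FIRST(T): from T→z b we get {z}; from T→U b d d we get {b}. So FIRST(T) = {b, z}.
FIRST(R): from R→d R' we get {d}; from R→T we get {b, z}; from R→λ we get {λ}. So FIRST(R) = {λ, b, d, z}.
FOLLOW(R) includes $ since R is the start symbol.
FOLLOW(R): R appears on no right-hand side. Thus FOLLOW(R) = {$}.
For R → d R': FIRST(d R') = {d}, so it goes in M[R, t] for t ∈ {d}.
For R → T: FIRST(T) = {b, z}, so it goes in M[R, t] for t ∈ {b, z}.
For R → λ: FIRST(λ) = {λ}, so it goes in M[R, t] for t ∈ {}; since λ ∈ FIRST, also for every t ∈ FOLLOW(R) = {$}.

R → λ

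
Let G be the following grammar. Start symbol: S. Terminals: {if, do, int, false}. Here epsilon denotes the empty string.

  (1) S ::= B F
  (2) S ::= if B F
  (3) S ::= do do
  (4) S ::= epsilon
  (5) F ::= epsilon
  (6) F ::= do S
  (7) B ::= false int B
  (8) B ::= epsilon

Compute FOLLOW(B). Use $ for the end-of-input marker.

FIRST(F) = {epsilon, do}
FIRST(B) = {epsilon, false}
FIRST(S) = {epsilon, do, false, if}  (via B F)
FOLLOW(S) includes $ since S is the start symbol.
FOLLOW(S): in F::=do S, the suffix after S is empty, so FOLLOW(S) ⊇ FOLLOW(F) = {$}. Thus FOLLOW(S) = {$}.
FOLLOW(F): in S::=B F, the suffix after F is empty, so FOLLOW(F) ⊇ FOLLOW(S) = {$}; in S::=if B F, the suffix after F is empty, so FOLLOW(F) ⊇ FOLLOW(S) = {$}. Thus FOLLOW(F) = {$}.
FOLLOW(B): in S::=B F, B is followed by F with FIRST {epsilon, do}; in S::=B F, the suffix after B is nullable, so FOLLOW(B) ⊇ FOLLOW(S) = {$}; in S::=if B F, B is followed by F with FIRST {epsilon, do}; in S::=if B F, the suffix after B is nullable, so FOLLOW(B) ⊇ FOLLOW(S) = {$}; in B::=false int B, the suffix after B is empty (adds nothing new). Thus FOLLOW(B) = {$, do}.

{$, do}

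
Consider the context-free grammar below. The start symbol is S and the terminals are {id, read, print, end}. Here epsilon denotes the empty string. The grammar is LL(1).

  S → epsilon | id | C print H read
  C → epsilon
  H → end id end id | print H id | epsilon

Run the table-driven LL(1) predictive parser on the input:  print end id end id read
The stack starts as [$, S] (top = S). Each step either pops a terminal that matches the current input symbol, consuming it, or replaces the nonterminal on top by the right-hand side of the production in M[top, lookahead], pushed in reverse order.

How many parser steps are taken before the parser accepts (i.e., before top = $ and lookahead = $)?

     Stack                 Input                       Action
  1  $ S                   print end id end id read $  expand S → C print H read
  2  $ read H print C      print end id end id read $  expand C → epsilon
  3  $ read H print        print end id end id read $  match print
  4  $ read H              end id end id read $        expand H → end id end id
  5  $ read id end id end  end id end id read $        match end
  6  $ read id end id      id end id read $            match id
  7  $ read id end         end id read $               match end
  8  $ read id             id read $                   match id
  9  $ read                read $                      match read
Accept reached after 9 steps.

9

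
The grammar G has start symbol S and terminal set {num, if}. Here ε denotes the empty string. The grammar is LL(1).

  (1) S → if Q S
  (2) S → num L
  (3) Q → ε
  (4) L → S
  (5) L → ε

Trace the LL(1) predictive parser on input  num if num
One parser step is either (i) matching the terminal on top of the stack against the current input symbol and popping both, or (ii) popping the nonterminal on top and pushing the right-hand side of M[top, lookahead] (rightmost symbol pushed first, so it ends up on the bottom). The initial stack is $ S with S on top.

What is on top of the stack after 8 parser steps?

L

     Stack     Input         Action
  1  $ S       num if num $  expand S → num L
  2  $ L num   num if num $  match num
  3  $ L       if num $      expand L → S
  4  $ S       if num $      expand S → if Q S
  5  $ S Q if  if num $      match if
  6  $ S Q     num $         expand Q → ε
  7  $ S       num $         expand S → num L
  8  $ L num   num $         match num
Stack after step 8: $ L (top = L).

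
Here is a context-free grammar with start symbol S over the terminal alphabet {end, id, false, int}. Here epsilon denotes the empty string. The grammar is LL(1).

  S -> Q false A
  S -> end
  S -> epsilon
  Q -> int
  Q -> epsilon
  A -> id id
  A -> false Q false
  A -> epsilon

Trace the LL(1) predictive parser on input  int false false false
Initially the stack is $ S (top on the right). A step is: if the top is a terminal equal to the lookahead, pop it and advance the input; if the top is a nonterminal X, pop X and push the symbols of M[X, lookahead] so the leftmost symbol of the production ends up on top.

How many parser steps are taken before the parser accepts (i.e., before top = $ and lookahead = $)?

step 1: stack=$ S  input=int false false false $  — expand S -> Q false A
step 2: stack=$ A false Q  input=int false false false $  — expand Q -> int
step 3: stack=$ A false int  input=int false false false $  — match int
step 4: stack=$ A false  input=false false false $  — match false
step 5: stack=$ A  input=false false $  — expand A -> false Q false
step 6: stack=$ false Q false  input=false false $  — match false
step 7: stack=$ false Q  input=false $  — expand Q -> epsilon
step 8: stack=$ false  input=false $  — match false
Accept reached after 8 steps.

8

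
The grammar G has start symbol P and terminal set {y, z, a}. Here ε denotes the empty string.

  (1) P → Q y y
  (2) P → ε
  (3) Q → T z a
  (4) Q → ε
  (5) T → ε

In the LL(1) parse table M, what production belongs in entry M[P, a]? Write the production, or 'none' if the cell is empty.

FIRST(T) = {ε}
FIRST(Q) = {ε, z}  (via T z a)
FIRST(P) = {ε, y, z}  (via Q y y)
FOLLOW(P) includes $ since P is the start symbol.
FOLLOW(P): P appears on no right-hand side. Thus FOLLOW(P) = {$}.
For P → Q y y: FIRST(Q y y) = {y, z}, so it goes in M[P, t] for t ∈ {y, z}.
For P → ε: FIRST(ε) = {ε}, so it goes in M[P, t] for t ∈ {}; since ε ∈ FIRST, also for every t ∈ FOLLOW(P) = {$}.
None of these place a production in M[P, a].

none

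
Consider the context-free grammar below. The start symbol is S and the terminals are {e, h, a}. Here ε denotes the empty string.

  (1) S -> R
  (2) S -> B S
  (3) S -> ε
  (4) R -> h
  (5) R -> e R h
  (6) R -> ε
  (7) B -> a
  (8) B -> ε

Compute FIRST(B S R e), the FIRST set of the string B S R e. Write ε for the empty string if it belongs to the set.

FIRST(R) = {ε, e, h}
FIRST(B) = {ε, a}
FIRST(S) = {ε, a, e, h}  (via R, B S)
FIRST(B S R e): take FIRST of each symbol in turn, carrying on past any symbol whose FIRST contains ε; result {a, e, h}.

{a, e, h}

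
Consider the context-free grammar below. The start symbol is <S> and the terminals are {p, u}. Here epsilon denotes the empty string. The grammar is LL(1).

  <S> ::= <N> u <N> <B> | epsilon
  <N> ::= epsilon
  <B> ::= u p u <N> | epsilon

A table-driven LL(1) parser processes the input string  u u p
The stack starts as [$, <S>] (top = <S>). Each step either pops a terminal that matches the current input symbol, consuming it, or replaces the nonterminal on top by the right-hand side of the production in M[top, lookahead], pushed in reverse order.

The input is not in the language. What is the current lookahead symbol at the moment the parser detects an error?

step 1: stack=$ <S>  input=u u p $  — expand <S> ::= <N> u <N> <B>
step 2: stack=$ <B> <N> u <N>  input=u u p $  — expand <N> ::= epsilon
step 3: stack=$ <B> <N> u  input=u u p $  — match u
step 4: stack=$ <B> <N>  input=u p $  — expand <N> ::= epsilon
step 5: stack=$ <B>  input=u p $  — expand <B> ::= u p u <N>
step 6: stack=$ <N> u p u  input=u p $  — match u
step 7: stack=$ <N> u p  input=p $  — match p
step 8: stack=$ <N> u  input=$  — error: top is terminal u but lookahead is $

$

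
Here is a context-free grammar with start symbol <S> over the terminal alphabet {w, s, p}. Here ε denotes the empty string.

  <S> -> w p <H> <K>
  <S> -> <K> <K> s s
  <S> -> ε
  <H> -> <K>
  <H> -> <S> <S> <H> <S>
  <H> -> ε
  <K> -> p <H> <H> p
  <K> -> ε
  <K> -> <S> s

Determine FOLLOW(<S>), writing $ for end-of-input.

{$, p, s, w}

FIRST(<S>): from <S>->w p <H> <K> we get {w}; from <S>-><K> <K> s s we get {p, s, w}; from <S>->ε we get {ε}. So FIRST(<S>) = {ε, p, s, w}.
FIRST(<K>): from <K>->p <H> <H> p we get {p}; from <K>->ε we get {ε}; from <K>-><S> s we get {p, s, w}. So FIRST(<K>) = {ε, p, s, w}.
FIRST(<H>): from <H>-><K> we get {ε, p, s, w}; from <H>-><S> <S> <H> <S> we get {ε, p, s, w}; from <H>->ε we get {ε}. So FIRST(<H>) = {ε, p, s, w}.
FOLLOW(<S>) includes $ since <S> is the start symbol.
FOLLOW(<S>): in <H>-><S> <S> <H> <S> (occurrence 1), <S> is followed by <S> <H> <S> with FIRST {ε, p, s, w}; in <H>-><S> <S> <H> <S> (occurrence 1), the suffix after <S> is nullable, so FOLLOW(<S>) ⊇ FOLLOW(<H>) = {$, p, s, w}; in <H>-><S> <S> <H> <S> (occurrence 2), <S> is followed by <H> <S> with FIRST {ε, p, s, w}; in <H>-><S> <S> <H> <S> (occurrence 2), the suffix after <S> is nullable, so FOLLOW(<S>) ⊇ FOLLOW(<H>) = {$, p, s, w}; in <H>-><S> <S> <H> <S> (occurrence 3), the suffix after <S> is empty, so FOLLOW(<S>) ⊇ FOLLOW(<H>) = {$, p, s, w}; in <K>-><S> s, <S> is followed by s with FIRST {s}. Thus FOLLOW(<S>) = {$, p, s, w}.
FOLLOW(<H>): in <S>->w p <H> <K>, <H> is followed by <K> with FIRST {ε, p, s, w}; in <S>->w p <H> <K>, the suffix after <H> is nullable, so FOLLOW(<H>) ⊇ FOLLOW(<S>) = {$, p, s, w}; in <H>-><S> <S> <H> <S>, <H> is followed by <S> with FIRST {ε, p, s, w}; in <H>-><S> <S> <H> <S>, the suffix after <H> is nullable (adds nothing new); in <K>->p <H> <H> p (occurrence 1), <H> is followed by <H> p with FIRST {p, s, w}; in <K>->p <H> <H> p (occurrence 2), <H> is followed by p with FIRST {p}. Thus FOLLOW(<H>) = {$, p, s, w}.
FOLLOW(<K>): in <S>->w p <H> <K>, the suffix after <K> is empty, so FOLLOW(<K>) ⊇ FOLLOW(<S>) = {$, p, s, w}; in <S>-><K> <K> s s (occurrence 1), <K> is followed by <K> s s with FIRST {p, s, w}; in <S>-><K> <K> s s (occurrence 2), <K> is followed by s s with FIRST {s}; in <H>-><K>, the suffix after <K> is empty, so FOLLOW(<K>) ⊇ FOLLOW(<H>) = {$, p, s, w}. Thus FOLLOW(<K>) = {$, p, s, w}.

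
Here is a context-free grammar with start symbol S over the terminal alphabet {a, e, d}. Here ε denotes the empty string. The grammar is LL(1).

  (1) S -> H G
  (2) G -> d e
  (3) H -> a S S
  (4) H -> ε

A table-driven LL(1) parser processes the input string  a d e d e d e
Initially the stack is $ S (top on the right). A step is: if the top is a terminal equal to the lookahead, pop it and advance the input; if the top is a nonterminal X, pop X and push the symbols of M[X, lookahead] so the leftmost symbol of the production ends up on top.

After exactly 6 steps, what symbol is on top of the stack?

d

     Stack      Input            Action
  1  $ S        a d e d e d e $  expand S -> H G
  2  $ G H      a d e d e d e $  expand H -> a S S
  3  $ G S S a  a d e d e d e $  match a
  4  $ G S S    d e d e d e $    expand S -> H G
  5  $ G S G H  d e d e d e $    expand H -> ε
  6  $ G S G    d e d e d e $    expand G -> d e
Stack after step 6: $ G S e d (top = d).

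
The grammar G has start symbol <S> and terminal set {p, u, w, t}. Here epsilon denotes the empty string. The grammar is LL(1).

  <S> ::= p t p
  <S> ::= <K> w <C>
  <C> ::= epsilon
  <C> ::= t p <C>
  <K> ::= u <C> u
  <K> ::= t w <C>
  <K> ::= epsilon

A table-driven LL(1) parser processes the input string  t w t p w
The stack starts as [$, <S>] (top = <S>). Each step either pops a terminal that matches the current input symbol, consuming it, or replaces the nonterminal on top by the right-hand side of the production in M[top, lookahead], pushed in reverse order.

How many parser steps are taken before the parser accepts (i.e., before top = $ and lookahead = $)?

      Stack            Input        Action
   1  $ <S>            t w t p w $  expand <S> ::= <K> w <C>
   2  $ <C> w <K>      t w t p w $  expand <K> ::= t w <C>
   3  $ <C> w <C> w t  t w t p w $  match t
   4  $ <C> w <C> w    w t p w $    match w
   5  $ <C> w <C>      t p w $      expand <C> ::= t p <C>
   6  $ <C> w <C> p t  t p w $      match t
   7  $ <C> w <C> p    p w $        match p
   8  $ <C> w <C>      w $          expand <C> ::= epsilon
   9  $ <C> w          w $          match w
  10  $ <C>            $            expand <C> ::= epsilon
Accept reached after 10 steps.

10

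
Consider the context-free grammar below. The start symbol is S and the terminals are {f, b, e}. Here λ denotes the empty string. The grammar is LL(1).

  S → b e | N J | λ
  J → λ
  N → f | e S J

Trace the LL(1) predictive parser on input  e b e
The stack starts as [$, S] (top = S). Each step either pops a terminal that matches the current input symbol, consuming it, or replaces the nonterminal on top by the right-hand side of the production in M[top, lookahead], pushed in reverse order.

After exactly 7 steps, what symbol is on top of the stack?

J

step 1: stack=$ S  input=e b e $  — expand S → N J
step 2: stack=$ J N  input=e b e $  — expand N → e S J
step 3: stack=$ J J S e  input=e b e $  — match e
step 4: stack=$ J J S  input=b e $  — expand S → b e
step 5: stack=$ J J e b  input=b e $  — match b
step 6: stack=$ J J e  input=e $  — match e
step 7: stack=$ J J  input=$  — expand J → λ
Stack after step 7: $ J (top = J).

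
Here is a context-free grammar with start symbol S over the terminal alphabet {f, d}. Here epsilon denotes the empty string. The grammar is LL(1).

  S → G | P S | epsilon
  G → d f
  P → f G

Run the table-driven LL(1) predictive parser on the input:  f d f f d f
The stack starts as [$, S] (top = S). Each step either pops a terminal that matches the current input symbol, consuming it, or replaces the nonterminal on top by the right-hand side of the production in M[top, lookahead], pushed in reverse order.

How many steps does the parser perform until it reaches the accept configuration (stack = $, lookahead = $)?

13

step 1: stack=$ S  input=f d f f d f $  — expand S → P S
step 2: stack=$ S P  input=f d f f d f $  — expand P → f G
step 3: stack=$ S G f  input=f d f f d f $  — match f
step 4: stack=$ S G  input=d f f d f $  — expand G → d f
step 5: stack=$ S f d  input=d f f d f $  — match d
step 6: stack=$ S f  input=f f d f $  — match f
step 7: stack=$ S  input=f d f $  — expand S → P S
step 8: stack=$ S P  input=f d f $  — expand P → f G
step 9: stack=$ S G f  input=f d f $  — match f
step 10: stack=$ S G  input=d f $  — expand G → d f
step 11: stack=$ S f d  input=d f $  — match d
step 12: stack=$ S f  input=f $  — match f
step 13: stack=$ S  input=$  — expand S → epsilon
Accept reached after 13 steps.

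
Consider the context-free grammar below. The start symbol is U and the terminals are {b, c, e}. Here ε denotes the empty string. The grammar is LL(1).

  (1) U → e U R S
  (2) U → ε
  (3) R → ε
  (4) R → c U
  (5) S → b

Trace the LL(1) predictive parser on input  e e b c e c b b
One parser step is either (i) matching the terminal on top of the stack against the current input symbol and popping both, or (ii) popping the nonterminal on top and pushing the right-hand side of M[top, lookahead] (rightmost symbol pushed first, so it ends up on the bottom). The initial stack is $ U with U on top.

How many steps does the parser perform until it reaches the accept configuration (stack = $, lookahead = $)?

      Stack          Input              Action
   1  $ U            e e b c e c b b $  expand U → e U R S
   2  $ S R U e      e e b c e c b b $  match e
   3  $ S R U        e b c e c b b $    expand U → e U R S
   4  $ S R S R U e  e b c e c b b $    match e
   5  $ S R S R U    b c e c b b $      expand U → ε
   6  $ S R S R      b c e c b b $      expand R → ε
   7  $ S R S        b c e c b b $      expand S → b
   8  $ S R b        b c e c b b $      match b
   9  $ S R          c e c b b $        expand R → c U
  10  $ S U c        c e c b b $        match c
  11  $ S U          e c b b $          expand U → e U R S
  12  $ S S R U e    e c b b $          match e
  13  $ S S R U      c b b $            expand U → ε
  14  $ S S R        c b b $            expand R → c U
  15  $ S S U c      c b b $            match c
  16  $ S S U        b b $              expand U → ε
  17  $ S S          b b $              expand S → b
  18  $ S b          b b $              match b
  19  $ S            b $                expand S → b
  20  $ b            b $                match b
Accept reached after 20 steps.

20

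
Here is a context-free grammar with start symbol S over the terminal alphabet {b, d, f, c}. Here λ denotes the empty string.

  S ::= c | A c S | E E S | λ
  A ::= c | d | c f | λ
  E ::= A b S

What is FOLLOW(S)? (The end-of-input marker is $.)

FIRST(A): from A::=c we get {c}; from A::=d we get {d}; from A::=c f we get {c}; from A::=λ we get {λ}. So FIRST(A) = {λ, c, d}.
FIRST(E): from E::=A b S we get {b, c, d}. So FIRST(E) = {b, c, d}.
FIRST(S): from S::=c we get {c}; from S::=A c S we get {c, d}; from S::=E E S we get {b, c, d}; from S::=λ we get {λ}. So FIRST(S) = {λ, b, c, d}.
FOLLOW(S) includes $ since S is the start symbol.
FOLLOW(A): in S::=A c S, A is followed by c S with FIRST {c}; in E::=A b S, A is followed by b S with FIRST {b}. Thus FOLLOW(A) = {b, c}.
FOLLOW(S): in S::=A c S, the suffix after S is empty (adds nothing new); in S::=E E S, the suffix after S is empty (adds nothing new); in E::=A b S, the suffix after S is empty, so FOLLOW(S) ⊇ FOLLOW(E) = {$, b, c, d}. Thus FOLLOW(S) = {$, b, c, d}.
FOLLOW(E): in S::=E E S (occurrence 1), E is followed by E S with FIRST {b, c, d}; in S::=E E S (occurrence 2), E is followed by S with FIRST {λ, b, c, d}; in S::=E E S (occurrence 2), the suffix after E is nullable, so FOLLOW(E) ⊇ FOLLOW(S) = {$, b, c, d}. Thus FOLLOW(E) = {$, b, c, d}.

{$, b, c, d}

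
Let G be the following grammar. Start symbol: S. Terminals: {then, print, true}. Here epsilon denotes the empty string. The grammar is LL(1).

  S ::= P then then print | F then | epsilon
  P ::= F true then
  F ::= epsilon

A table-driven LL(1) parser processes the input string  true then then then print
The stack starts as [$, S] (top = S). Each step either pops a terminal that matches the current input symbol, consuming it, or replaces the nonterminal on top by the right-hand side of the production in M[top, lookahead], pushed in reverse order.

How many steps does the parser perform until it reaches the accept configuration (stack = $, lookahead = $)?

8

     Stack                          Input                        Action
  1  $ S                            true then then then print $  expand S ::= P then then print
  2  $ print then then P            true then then then print $  expand P ::= F true then
  3  $ print then then then true F  true then then then print $  expand F ::= epsilon
  4  $ print then then then true    true then then then print $  match true
  5  $ print then then then         then then then print $       match then
  6  $ print then then              then then print $            match then
  7  $ print then                   then print $                 match then
  8  $ print                        print $                      match print
Accept reached after 8 steps.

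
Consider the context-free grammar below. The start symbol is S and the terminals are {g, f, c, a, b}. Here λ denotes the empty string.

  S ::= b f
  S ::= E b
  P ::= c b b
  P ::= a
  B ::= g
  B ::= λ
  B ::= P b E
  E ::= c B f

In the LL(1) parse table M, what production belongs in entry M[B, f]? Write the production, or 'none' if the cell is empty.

FIRST(P) = {a, c}
FIRST(E) = {c}
FIRST(S) = {b, c}  (via E b)
FIRST(B) = {λ, a, c, g}  (via P b E)
FOLLOW(S) includes $ since S is the start symbol.
FOLLOW(B): in E::=c B f, B is followed by f with FIRST {f}. Thus FOLLOW(B) = {f}.
For B ::= g: FIRST(g) = {g}, so it goes in M[B, t] for t ∈ {g}.
For B ::= λ: FIRST(λ) = {λ}, so it goes in M[B, t] for t ∈ {}; since λ ∈ FIRST, also for every t ∈ FOLLOW(B) = {f}.
For B ::= P b E: FIRST(P b E) = {a, c}, so it goes in M[B, t] for t ∈ {a, c}.

B ::= λ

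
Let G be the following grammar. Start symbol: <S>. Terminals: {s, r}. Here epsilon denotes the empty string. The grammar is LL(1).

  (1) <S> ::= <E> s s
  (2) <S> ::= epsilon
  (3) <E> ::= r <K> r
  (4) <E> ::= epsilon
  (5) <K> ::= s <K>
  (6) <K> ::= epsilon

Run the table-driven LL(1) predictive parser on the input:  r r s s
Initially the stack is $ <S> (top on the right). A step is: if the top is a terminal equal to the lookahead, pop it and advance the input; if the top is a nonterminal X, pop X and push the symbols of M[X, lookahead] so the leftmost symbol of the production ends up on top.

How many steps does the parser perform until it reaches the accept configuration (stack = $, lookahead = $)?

     Stack          Input      Action
  1  $ <S>          r r s s $  expand <S> ::= <E> s s
  2  $ s s <E>      r r s s $  expand <E> ::= r <K> r
  3  $ s s r <K> r  r r s s $  match r
  4  $ s s r <K>    r s s $    expand <K> ::= epsilon
  5  $ s s r        r s s $    match r
  6  $ s s          s s $      match s
  7  $ s            s $        match s
Accept reached after 7 steps.

7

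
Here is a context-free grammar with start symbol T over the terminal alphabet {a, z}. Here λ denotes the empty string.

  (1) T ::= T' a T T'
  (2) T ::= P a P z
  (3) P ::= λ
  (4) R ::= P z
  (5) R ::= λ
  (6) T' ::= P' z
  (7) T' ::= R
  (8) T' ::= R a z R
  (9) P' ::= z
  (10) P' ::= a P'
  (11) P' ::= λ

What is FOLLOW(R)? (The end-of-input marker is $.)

{$, a, z}

FIRST(P): from P::=λ we get {λ}. So FIRST(P) = {λ}.
FIRST(P'): from P'::=z we get {z}; from P'::=a P' we get {a}; from P'::=λ we get {λ}. So FIRST(P') = {λ, a, z}.
FIRST(R): from R::=P z we get {z}; from R::=λ we get {λ}. So FIRST(R) = {λ, z}.
FIRST(T'): from T'::=P' z we get {a, z}; from T'::=R we get {λ, z}; from T'::=R a z R we get {a, z}. So FIRST(T') = {λ, a, z}.
FIRST(T): from T::=T' a T T' we get {a, z}; from T::=P a P z we get {a}. So FIRST(T) = {a, z}.
FOLLOW(T) includes $ since T is the start symbol.
FOLLOW(T): in T::=T' a T T', T is followed by T' with FIRST {λ, a, z}; in T::=T' a T T', the suffix after T is nullable (adds nothing new). Thus FOLLOW(T) = {$, a, z}.
FOLLOW(P): in T::=P a P z (occurrence 1), P is followed by a P z with FIRST {a}; in T::=P a P z (occurrence 2), P is followed by z with FIRST {z}; in R::=P z, P is followed by z with FIRST {z}. Thus FOLLOW(P) = {a, z}.
FOLLOW(T'): in T::=T' a T T' (occurrence 1), T' is followed by a T T' with FIRST {a}; in T::=T' a T T' (occurrence 2), the suffix after T' is empty, so FOLLOW(T') ⊇ FOLLOW(T) = {$, a, z}. Thus FOLLOW(T') = {$, a, z}.
FOLLOW(R): in T'::=R, the suffix after R is empty, so FOLLOW(R) ⊇ FOLLOW(T') = {$, a, z}; in T'::=R a z R (occurrence 1), R is followed by a z R with FIRST {a}; in T'::=R a z R (occurrence 2), the suffix after R is empty, so FOLLOW(R) ⊇ FOLLOW(T') = {$, a, z}. Thus FOLLOW(R) = {$, a, z}.
FOLLOW(P'): in T'::=P' z, P' is followed by z with FIRST {z}; in P'::=a P', the suffix after P' is empty (adds nothing new). Thus FOLLOW(P') = {z}.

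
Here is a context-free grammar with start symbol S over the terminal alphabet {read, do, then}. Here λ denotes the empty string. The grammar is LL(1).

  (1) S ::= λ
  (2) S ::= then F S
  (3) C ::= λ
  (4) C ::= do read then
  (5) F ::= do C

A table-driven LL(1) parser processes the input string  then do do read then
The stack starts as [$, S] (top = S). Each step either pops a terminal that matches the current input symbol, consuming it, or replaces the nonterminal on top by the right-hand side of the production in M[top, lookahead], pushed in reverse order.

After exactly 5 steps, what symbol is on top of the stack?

step 1: stack=$ S  input=then do do read then $  — expand S ::= then F S
step 2: stack=$ S F then  input=then do do read then $  — match then
step 3: stack=$ S F  input=do do read then $  — expand F ::= do C
step 4: stack=$ S C do  input=do do read then $  — match do
step 5: stack=$ S C  input=do read then $  — expand C ::= do read then
Stack after step 5: $ S then read do (top = do).

do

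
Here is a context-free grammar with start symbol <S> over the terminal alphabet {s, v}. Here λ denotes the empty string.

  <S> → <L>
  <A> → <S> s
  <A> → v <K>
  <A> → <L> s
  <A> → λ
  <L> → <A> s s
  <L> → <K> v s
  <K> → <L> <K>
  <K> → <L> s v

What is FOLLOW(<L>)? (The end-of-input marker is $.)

{$, s, v}

FIRST(<S>): from <S>→<L> we get {s, v}. So FIRST(<S>) = {s, v}.
FIRST(<A>): from <A>→<S> s we get {s, v}; from <A>→v <K> we get {v}; from <A>→<L> s we get {s, v}; from <A>→λ we get {λ}. So FIRST(<A>) = {λ, s, v}.
FIRST(<L>): from <L>→<A> s s we get {s, v}; from <L>→<K> v s we get {s, v}. So FIRST(<L>) = {s, v}.
FIRST(<K>): from <K>→<L> <K> we get {s, v}; from <K>→<L> s v we get {s, v}. So FIRST(<K>) = {s, v}.
FOLLOW(<S>) includes $ since <S> is the start symbol.
FOLLOW(<S>): in <A>→<S> s, <S> is followed by s with FIRST {s}. Thus FOLLOW(<S>) = {$, s}.
FOLLOW(<A>): in <L>→<A> s s, <A> is followed by s s with FIRST {s}. Thus FOLLOW(<A>) = {s}.
FOLLOW(<L>): in <S>→<L>, the suffix after <L> is empty, so FOLLOW(<L>) ⊇ FOLLOW(<S>) = {$, s}; in <A>→<L> s, <L> is followed by s with FIRST {s}; in <K>→<L> <K>, <L> is followed by <K> with FIRST {s, v}; in <K>→<L> s v, <L> is followed by s v with FIRST {s}. Thus FOLLOW(<L>) = {$, s, v}.
FOLLOW(<K>): in <A>→v <K>, the suffix after <K> is empty, so FOLLOW(<K>) ⊇ FOLLOW(<A>) = {s}; in <L>→<K> v s, <K> is followed by v s with FIRST {v}; in <K>→<L> <K>, the suffix after <K> is empty (adds nothing new). Thus FOLLOW(<K>) = {s, v}.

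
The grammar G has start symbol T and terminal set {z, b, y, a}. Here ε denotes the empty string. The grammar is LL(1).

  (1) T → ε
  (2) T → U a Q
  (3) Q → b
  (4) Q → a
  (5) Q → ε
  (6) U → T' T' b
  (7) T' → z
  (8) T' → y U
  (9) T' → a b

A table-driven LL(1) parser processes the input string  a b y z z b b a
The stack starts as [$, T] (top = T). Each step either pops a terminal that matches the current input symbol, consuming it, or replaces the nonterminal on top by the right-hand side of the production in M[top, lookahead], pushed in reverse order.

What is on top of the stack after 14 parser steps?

step 1: stack=$ T  input=a b y z z b b a $  — expand T → U a Q
step 2: stack=$ Q a U  input=a b y z z b b a $  — expand U → T' T' b
step 3: stack=$ Q a b T' T'  input=a b y z z b b a $  — expand T' → a b
step 4: stack=$ Q a b T' b a  input=a b y z z b b a $  — match a
step 5: stack=$ Q a b T' b  input=b y z z b b a $  — match b
step 6: stack=$ Q a b T'  input=y z z b b a $  — expand T' → y U
step 7: stack=$ Q a b U y  input=y z z b b a $  — match y
step 8: stack=$ Q a b U  input=z z b b a $  — expand U → T' T' b
step 9: stack=$ Q a b b T' T'  input=z z b b a $  — expand T' → z
step 10: stack=$ Q a b b T' z  input=z z b b a $  — match z
step 11: stack=$ Q a b b T'  input=z b b a $  — expand T' → z
step 12: stack=$ Q a b b z  input=z b b a $  — match z
step 13: stack=$ Q a b b  input=b b a $  — match b
step 14: stack=$ Q a b  input=b a $  — match b
Stack after step 14: $ Q a (top = a).

a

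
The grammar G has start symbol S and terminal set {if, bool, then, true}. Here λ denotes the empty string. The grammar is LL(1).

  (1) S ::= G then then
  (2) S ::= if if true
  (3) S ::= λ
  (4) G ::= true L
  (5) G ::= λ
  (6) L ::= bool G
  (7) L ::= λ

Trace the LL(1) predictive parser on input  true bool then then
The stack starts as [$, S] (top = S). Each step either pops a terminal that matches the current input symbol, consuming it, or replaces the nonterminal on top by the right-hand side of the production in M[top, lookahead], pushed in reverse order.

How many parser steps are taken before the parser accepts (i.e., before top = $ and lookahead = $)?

8

step 1: stack=$ S  input=true bool then then $  — expand S ::= G then then
step 2: stack=$ then then G  input=true bool then then $  — expand G ::= true L
step 3: stack=$ then then L true  input=true bool then then $  — match true
step 4: stack=$ then then L  input=bool then then $  — expand L ::= bool G
step 5: stack=$ then then G bool  input=bool then then $  — match bool
step 6: stack=$ then then G  input=then then $  — expand G ::= λ
step 7: stack=$ then then  input=then then $  — match then
step 8: stack=$ then  input=then $  — match then
Accept reached after 8 steps.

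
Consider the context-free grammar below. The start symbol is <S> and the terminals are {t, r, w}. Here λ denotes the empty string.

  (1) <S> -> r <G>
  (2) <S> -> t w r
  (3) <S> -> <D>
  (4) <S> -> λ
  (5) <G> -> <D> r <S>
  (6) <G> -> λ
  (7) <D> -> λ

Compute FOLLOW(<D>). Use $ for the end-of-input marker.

{$, r}

FIRST(<D>): from <D>->λ we get {λ}. So FIRST(<D>) = {λ}.
FIRST(<S>): from <S>->r <G> we get {r}; from <S>->t w r we get {t}; from <S>-><D> we get {λ}; from <S>->λ we get {λ}. So FIRST(<S>) = {λ, r, t}.
FIRST(<G>): from <G>-><D> r <S> we get {r}; from <G>->λ we get {λ}. So FIRST(<G>) = {λ, r}.
FOLLOW(<S>) includes $ since <S> is the start symbol.
FOLLOW(<S>): in <G>-><D> r <S>, the suffix after <S> is empty, so FOLLOW(<S>) ⊇ FOLLOW(<G>) = {$}. Thus FOLLOW(<S>) = {$}.
FOLLOW(<G>): in <S>->r <G>, the suffix after <G> is empty, so FOLLOW(<G>) ⊇ FOLLOW(<S>) = {$}. Thus FOLLOW(<G>) = {$}.
FOLLOW(<D>): in <S>-><D>, the suffix after <D> is empty, so FOLLOW(<D>) ⊇ FOLLOW(<S>) = {$}; in <G>-><D> r <S>, <D> is followed by r <S> with FIRST {r}. Thus FOLLOW(<D>) = {$, r}.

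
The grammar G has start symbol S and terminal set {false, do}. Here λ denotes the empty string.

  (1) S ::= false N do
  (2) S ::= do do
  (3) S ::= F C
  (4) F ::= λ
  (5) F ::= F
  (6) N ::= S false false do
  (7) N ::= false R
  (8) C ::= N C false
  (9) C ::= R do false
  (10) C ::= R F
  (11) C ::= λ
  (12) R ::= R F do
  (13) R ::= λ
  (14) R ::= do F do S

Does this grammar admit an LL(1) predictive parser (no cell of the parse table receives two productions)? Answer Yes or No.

FIRST(S) = {λ, do, false}
FIRST(F) = {λ}
FIRST(N) = {do, false}
FIRST(C) = {λ, do, false}
FIRST(R) = {λ, do}
FOLLOW(S) = {$, do, false}
FOLLOW(F) = {$, do, false}
FOLLOW(N) = {do, false}
FOLLOW(C) = {$, do, false}
FOLLOW(R) = {$, do, false}
Cell M[C, $] receives both C ::= R F and C ::= λ — the grammar is not LL(1).

No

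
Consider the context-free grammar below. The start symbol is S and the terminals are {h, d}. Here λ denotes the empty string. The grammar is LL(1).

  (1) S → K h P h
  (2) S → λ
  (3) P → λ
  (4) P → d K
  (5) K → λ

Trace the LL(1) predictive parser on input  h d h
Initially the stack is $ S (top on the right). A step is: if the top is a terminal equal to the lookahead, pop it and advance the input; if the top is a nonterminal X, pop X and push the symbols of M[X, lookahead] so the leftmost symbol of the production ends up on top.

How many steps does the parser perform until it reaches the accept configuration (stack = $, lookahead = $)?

7

step 1: stack=$ S  input=h d h $  — expand S → K h P h
step 2: stack=$ h P h K  input=h d h $  — expand K → λ
step 3: stack=$ h P h  input=h d h $  — match h
step 4: stack=$ h P  input=d h $  — expand P → d K
step 5: stack=$ h K d  input=d h $  — match d
step 6: stack=$ h K  input=h $  — expand K → λ
step 7: stack=$ h  input=h $  — match h
Accept reached after 7 steps.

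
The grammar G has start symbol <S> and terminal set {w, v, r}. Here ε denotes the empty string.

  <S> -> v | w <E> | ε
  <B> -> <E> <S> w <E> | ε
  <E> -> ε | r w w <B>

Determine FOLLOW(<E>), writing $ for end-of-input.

{$, v, w}

FIRST(<S>): from <S>->v we get {v}; from <S>->w <E> we get {w}; from <S>->ε we get {ε}. So FIRST(<S>) = {ε, v, w}.
FIRST(<E>): from <E>->ε we get {ε}; from <E>->r w w <B> we get {r}. So FIRST(<E>) = {ε, r}.
FIRST(<B>): from <B>-><E> <S> w <E> we get {r, v, w}; from <B>->ε we get {ε}. So FIRST(<B>) = {ε, r, v, w}.
FOLLOW(<S>) includes $ since <S> is the start symbol.
FOLLOW(<S>): in <B>-><E> <S> w <E>, <S> is followed by w <E> with FIRST {w}. Thus FOLLOW(<S>) = {$, w}.
FOLLOW(<B>): in <E>->r w w <B>, the suffix after <B> is empty, so FOLLOW(<B>) ⊇ FOLLOW(<E>) = {$, v, w}. Thus FOLLOW(<B>) = {$, v, w}.
FOLLOW(<E>): in <S>->w <E>, the suffix after <E> is empty, so FOLLOW(<E>) ⊇ FOLLOW(<S>) = {$, w}; in <B>-><E> <S> w <E> (occurrence 1), <E> is followed by <S> w <E> with FIRST {v, w}; in <B>-><E> <S> w <E> (occurrence 2), the suffix after <E> is empty, so FOLLOW(<E>) ⊇ FOLLOW(<B>) = {$, v, w}. Thus FOLLOW(<E>) = {$, v, w}.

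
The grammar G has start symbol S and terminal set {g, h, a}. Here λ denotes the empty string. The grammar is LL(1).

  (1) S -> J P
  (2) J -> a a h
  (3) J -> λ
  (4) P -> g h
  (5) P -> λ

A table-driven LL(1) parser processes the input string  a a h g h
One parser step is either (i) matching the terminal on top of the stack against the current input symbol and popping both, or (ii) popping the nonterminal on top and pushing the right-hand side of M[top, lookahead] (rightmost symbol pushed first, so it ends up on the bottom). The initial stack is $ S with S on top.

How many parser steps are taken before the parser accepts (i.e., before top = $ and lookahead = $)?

     Stack      Input        Action
  1  $ S        a a h g h $  expand S -> J P
  2  $ P J      a a h g h $  expand J -> a a h
  3  $ P h a a  a a h g h $  match a
  4  $ P h a    a h g h $    match a
  5  $ P h      h g h $      match h
  6  $ P        g h $        expand P -> g h
  7  $ h g      g h $        match g
  8  $ h        h $          match h
Accept reached after 8 steps.

8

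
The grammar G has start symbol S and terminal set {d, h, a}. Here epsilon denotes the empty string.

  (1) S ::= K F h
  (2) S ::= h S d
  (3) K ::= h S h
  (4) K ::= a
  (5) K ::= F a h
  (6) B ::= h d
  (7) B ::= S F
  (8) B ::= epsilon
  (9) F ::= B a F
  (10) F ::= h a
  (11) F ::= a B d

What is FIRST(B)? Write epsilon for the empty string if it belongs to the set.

{epsilon, a, h}

FIRST(S) = {a, h}  (via K F h)
FIRST(B) = {epsilon, a, h}  (via S F)
FIRST(F) = {a, h}  (via B a F)
FIRST(K) = {a, h}  (via F a h)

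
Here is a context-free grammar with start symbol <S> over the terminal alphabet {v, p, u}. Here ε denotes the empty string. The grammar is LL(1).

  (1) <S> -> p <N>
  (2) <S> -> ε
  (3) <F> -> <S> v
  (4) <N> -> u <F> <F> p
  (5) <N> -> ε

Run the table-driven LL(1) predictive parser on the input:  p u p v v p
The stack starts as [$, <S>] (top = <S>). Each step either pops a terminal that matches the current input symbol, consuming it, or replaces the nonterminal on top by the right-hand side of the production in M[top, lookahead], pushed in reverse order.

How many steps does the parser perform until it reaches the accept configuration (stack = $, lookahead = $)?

13

      Stack            Input          Action
   1  $ <S>            p u p v v p $  expand <S> -> p <N>
   2  $ <N> p          p u p v v p $  match p
   3  $ <N>            u p v v p $    expand <N> -> u <F> <F> p
   4  $ p <F> <F> u    u p v v p $    match u
   5  $ p <F> <F>      p v v p $      expand <F> -> <S> v
   6  $ p <F> v <S>    p v v p $      expand <S> -> p <N>
   7  $ p <F> v <N> p  p v v p $      match p
   8  $ p <F> v <N>    v v p $        expand <N> -> ε
   9  $ p <F> v        v v p $        match v
  10  $ p <F>          v p $          expand <F> -> <S> v
  11  $ p v <S>        v p $          expand <S> -> ε
  12  $ p v            v p $          match v
  13  $ p              p $            match p
Accept reached after 13 steps.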